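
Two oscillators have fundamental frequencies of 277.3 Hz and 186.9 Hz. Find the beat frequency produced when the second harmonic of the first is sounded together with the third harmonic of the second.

6.1 Hz

Second harmonic of the first: 2·277.3 = 554.6 Hz.
Third harmonic of the second: 3·186.9 = 560.7 Hz.
f_beat = |554.6 − 560.7| = 6.1 Hz.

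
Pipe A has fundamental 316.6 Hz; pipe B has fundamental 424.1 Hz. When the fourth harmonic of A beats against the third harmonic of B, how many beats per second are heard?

Fourth harmonic of the first: 4·316.6 = 1266.4 Hz.
Third harmonic of the second: 3·424.1 = 1272.3 Hz.
f_beat = |1266.4 − 1272.3| = 5.9 Hz.

5.9 Hz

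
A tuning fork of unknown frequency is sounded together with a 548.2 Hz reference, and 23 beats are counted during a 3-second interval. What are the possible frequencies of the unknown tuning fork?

Beat frequency = 23/3 = 7.6667 Hz.
|f − 548.2| = 7.6667, so f = 548.2 ± 7.6667.

540.5333 Hz or 555.8667 Hz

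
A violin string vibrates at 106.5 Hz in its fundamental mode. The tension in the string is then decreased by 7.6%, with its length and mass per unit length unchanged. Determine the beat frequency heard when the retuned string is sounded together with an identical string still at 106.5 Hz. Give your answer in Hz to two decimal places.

4.13 Hz

For a string, f ∝ √T, so the new frequency is 106.5·√0.924 = 102.3730 Hz.
f_beat = |102.3730 − 106.5| = 4.13 Hz.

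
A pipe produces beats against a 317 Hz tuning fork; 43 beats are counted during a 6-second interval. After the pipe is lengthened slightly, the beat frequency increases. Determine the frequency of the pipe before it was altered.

309.8333 Hz

Beat frequency = 43/6 = 7.1667 Hz.
|f − 317| = 7.1667, so the pipe was at either 309.8333 Hz or 324.1667 Hz.
A longer pipe has a lower fundamental; the adjustment lowers the pipe's frequency.
The beat rate rose, so the adjustment moved the pipe further from 317 Hz — it was already below the reference.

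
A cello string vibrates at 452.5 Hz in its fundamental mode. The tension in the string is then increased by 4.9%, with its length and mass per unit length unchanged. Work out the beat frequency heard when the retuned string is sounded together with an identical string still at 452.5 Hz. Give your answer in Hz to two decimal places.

10.95 Hz

For a string, f ∝ √T, so the new frequency is 452.5·√1.049 = 463.4537 Hz.
f_beat = |463.4537 − 452.5| = 10.95 Hz.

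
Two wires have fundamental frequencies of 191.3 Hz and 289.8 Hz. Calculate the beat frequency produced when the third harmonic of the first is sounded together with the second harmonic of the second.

5.7 Hz

Third harmonic of the first: 3·191.3 = 573.9 Hz.
Second harmonic of the second: 2·289.8 = 579.6 Hz.
f_beat = |573.9 − 579.6| = 5.7 Hz.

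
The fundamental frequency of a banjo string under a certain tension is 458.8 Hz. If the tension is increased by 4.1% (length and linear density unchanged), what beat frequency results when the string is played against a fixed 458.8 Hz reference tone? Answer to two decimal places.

For a string, f ∝ √T, so the new frequency is 458.8·√1.041 = 468.1109 Hz.
f_beat = |468.1109 − 458.8| = 9.31 Hz.

9.31 Hz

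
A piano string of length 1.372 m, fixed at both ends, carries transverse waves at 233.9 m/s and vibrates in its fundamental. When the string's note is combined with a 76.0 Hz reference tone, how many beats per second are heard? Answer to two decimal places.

For a string fixed at both ends, f_n = n·v/(2L) = 1·233.9/(2·1.372) = 85.2405 Hz.
f_beat = |85.2405 − 76.0| = 9.24 Hz.

9.24 Hz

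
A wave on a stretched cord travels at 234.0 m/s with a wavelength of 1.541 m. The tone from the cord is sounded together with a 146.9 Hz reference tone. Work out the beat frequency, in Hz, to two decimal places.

4.95 Hz

Source frequency f = v/λ = 234.0/1.541 = 151.8494 Hz.
f_beat = |151.8494 − 146.9| = 4.95 Hz.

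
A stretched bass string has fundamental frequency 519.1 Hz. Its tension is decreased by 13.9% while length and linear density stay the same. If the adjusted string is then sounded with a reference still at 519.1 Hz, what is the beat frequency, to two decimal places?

For a string, f ∝ √T, so the new frequency is 519.1·√0.861 = 481.6733 Hz.
f_beat = |481.6733 − 519.1| = 37.43 Hz.

37.43 Hz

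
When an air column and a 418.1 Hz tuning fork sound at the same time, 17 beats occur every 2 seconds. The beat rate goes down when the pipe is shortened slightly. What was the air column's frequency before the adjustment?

409.6 Hz

Beat frequency = 17/2 = 8.5 Hz.
|f − 418.1| = 8.5, so the air column was at either 409.6 Hz or 426.6 Hz.
A shorter pipe has a higher fundamental; the adjustment raises the air column's frequency.
The beat rate fell, so the adjustment moved the air column toward 418.1 Hz — it must have started below the reference.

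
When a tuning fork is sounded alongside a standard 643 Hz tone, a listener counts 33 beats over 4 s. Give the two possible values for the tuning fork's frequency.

Beat frequency = 33/4 = 8.25 Hz.
|f − 643| = 8.25, so f = 643 ± 8.25.

634.75 Hz or 651.25 Hz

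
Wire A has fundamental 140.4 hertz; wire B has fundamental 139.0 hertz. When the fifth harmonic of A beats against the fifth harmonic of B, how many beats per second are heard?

Fifth harmonic of the first: 5·140.4 = 702.0 Hz.
Fifth harmonic of the second: 5·139.0 = 695.0 Hz.
f_beat = |702.0 − 695.0| = 7.0 Hz.

7.0 Hz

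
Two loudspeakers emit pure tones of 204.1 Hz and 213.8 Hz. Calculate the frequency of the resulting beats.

f_beat = |f₁ − f₂|.
|204.1 − 213.8| = 9.7 Hz.

9.7 Hz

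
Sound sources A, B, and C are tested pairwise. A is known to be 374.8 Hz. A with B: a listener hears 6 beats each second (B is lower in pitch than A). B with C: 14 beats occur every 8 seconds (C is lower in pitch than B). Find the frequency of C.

367.05 Hz

B is below A, so f_B = 374.8 − 6 = 368.8 Hz.
B–C: Beat frequency = 14/8 = 1.75 Hz.
C is below B, so f_C = 368.8 − 1.75 = 367.05 Hz.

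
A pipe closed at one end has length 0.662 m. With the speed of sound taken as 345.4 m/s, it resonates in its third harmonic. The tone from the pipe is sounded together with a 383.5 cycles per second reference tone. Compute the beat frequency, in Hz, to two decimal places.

Closed pipe (odd harmonics): f_n = n·v/(4L) = 3·345.4/(4·0.662) = 391.3142 Hz.
f_beat = |391.3142 − 383.5| = 7.81 Hz.

7.81 Hz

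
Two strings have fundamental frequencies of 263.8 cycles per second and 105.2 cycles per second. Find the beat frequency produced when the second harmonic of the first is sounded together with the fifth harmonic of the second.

1.6 Hz

Second harmonic of the first: 2·263.8 = 527.6 Hz.
Fifth harmonic of the second: 5·105.2 = 526.0 Hz.
f_beat = |527.6 − 526.0| = 1.6 Hz.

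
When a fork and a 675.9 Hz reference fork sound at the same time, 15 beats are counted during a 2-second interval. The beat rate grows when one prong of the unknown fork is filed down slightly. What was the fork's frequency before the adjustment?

683.4 Hz

Beat frequency = 15/2 = 7.5 Hz.
|f − 675.9| = 7.5, so the fork was at either 668.4 Hz or 683.4 Hz.
Filing a prong removes mass and raises the fork's frequency; the adjustment raises the fork's frequency.
The beat rate rose, so the adjustment moved the fork further from 675.9 Hz — it was already above the reference.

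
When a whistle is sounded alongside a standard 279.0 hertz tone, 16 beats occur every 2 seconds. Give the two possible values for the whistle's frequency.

Beat frequency = 16/2 = 8 Hz.
|f − 279.0| = 8, so f = 279.0 ± 8.

271 Hz or 287 Hz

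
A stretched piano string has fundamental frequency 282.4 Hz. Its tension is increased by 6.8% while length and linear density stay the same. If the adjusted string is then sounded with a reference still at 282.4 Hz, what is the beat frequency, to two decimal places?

9.44 Hz

For a string, f ∝ √T, so the new frequency is 282.4·√1.068 = 291.8437 Hz.
f_beat = |291.8437 − 282.4| = 9.44 Hz.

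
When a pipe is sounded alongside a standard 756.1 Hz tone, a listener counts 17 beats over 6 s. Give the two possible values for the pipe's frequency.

753.2667 Hz or 758.9333 Hz

Beat frequency = 17/6 = 2.8333 Hz.
|f − 756.1| = 2.8333, so f = 756.1 ± 2.8333.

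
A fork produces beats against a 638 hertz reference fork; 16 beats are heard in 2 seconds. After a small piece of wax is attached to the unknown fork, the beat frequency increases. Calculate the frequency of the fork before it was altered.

Beat frequency = 16/2 = 8 Hz.
|f − 638| = 8, so the fork was at either 630 Hz or 646 Hz.
Loading a fork with wax lowers its frequency; the adjustment lowers the fork's frequency.
The beat rate rose, so the adjustment moved the fork further from 638 Hz — it was already below the reference.

630 Hz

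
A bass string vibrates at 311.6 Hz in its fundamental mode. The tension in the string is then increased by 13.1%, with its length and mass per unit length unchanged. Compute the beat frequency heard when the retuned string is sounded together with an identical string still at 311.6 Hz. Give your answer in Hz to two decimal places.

19.78 Hz

For a string, f ∝ √T, so the new frequency is 311.6·√1.131 = 331.3819 Hz.
f_beat = |331.3819 − 311.6| = 19.78 Hz.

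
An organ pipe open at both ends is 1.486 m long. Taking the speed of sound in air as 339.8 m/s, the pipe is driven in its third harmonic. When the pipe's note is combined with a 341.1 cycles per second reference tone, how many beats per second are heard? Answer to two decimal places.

Open pipe: f_n = n·v/(2L) = 3·339.8/(2·1.486) = 343.0013 Hz.
f_beat = |343.0013 − 341.1| = 1.90 Hz.

1.90 Hz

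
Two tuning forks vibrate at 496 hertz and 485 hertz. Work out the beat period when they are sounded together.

0.091 s

f_beat = |496 − 485| = 11 Hz.
Beat period T = 1 / f_beat = 1 / 11 s.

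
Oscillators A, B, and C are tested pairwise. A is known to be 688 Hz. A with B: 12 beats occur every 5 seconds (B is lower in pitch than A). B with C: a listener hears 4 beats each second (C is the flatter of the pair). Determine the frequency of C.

681.6 Hz

A–B: Beat frequency = 12/5 = 2.4 Hz.
B is below A, so f_B = 688 − 2.4 = 685.6 Hz.
C is below B, so f_C = 685.6 − 4 = 681.6 Hz.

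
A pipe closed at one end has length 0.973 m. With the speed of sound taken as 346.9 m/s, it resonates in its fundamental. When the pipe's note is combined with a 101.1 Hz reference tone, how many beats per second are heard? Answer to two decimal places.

11.97 Hz

Closed pipe (odd harmonics): f_n = n·v/(4L) = 1·346.9/(4·0.973) = 89.1316 Hz.
f_beat = |89.1316 − 101.1| = 11.97 Hz.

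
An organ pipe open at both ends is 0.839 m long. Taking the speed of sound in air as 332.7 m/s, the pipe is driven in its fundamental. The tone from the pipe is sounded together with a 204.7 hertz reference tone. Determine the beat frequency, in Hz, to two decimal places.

Open pipe: f_n = n·v/(2L) = 1·332.7/(2·0.839) = 198.2718 Hz.
f_beat = |198.2718 − 204.7| = 6.43 Hz.

6.43 Hz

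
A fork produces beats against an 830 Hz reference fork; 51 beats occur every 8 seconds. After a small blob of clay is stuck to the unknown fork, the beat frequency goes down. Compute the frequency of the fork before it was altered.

836.375 Hz

Beat frequency = 51/8 = 6.375 Hz.
|f − 830| = 6.375, so the fork was at either 823.625 Hz or 836.375 Hz.
Adding mass to a fork lowers its frequency; the adjustment lowers the fork's frequency.
The beat rate fell, so the adjustment moved the fork toward 830 Hz — it must have started above the reference.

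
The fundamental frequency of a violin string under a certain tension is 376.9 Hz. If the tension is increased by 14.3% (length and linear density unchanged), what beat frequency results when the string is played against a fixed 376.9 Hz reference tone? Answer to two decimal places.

26.05 Hz

For a string, f ∝ √T, so the new frequency is 376.9·√1.143 = 402.9482 Hz.
f_beat = |402.9482 − 376.9| = 26.05 Hz.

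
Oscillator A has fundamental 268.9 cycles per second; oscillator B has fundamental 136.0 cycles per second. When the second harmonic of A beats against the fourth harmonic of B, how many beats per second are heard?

6.2 Hz

Second harmonic of the first: 2·268.9 = 537.8 Hz.
Fourth harmonic of the second: 4·136.0 = 544.0 Hz.
f_beat = |537.8 − 544.0| = 6.2 Hz.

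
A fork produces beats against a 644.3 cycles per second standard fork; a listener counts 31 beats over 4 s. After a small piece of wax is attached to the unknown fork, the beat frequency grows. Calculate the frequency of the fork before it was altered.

Beat frequency = 31/4 = 7.75 Hz.
|f − 644.3| = 7.75, so the fork was at either 636.55 Hz or 652.05 Hz.
Loading a fork with wax lowers its frequency; the adjustment lowers the fork's frequency.
The beat rate rose, so the adjustment moved the fork further from 644.3 Hz — it was already below the reference.

636.55 Hz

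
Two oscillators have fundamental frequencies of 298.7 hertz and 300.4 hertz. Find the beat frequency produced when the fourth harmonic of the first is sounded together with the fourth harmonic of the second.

Fourth harmonic of the first: 4·298.7 = 1194.8 Hz.
Fourth harmonic of the second: 4·300.4 = 1201.6 Hz.
f_beat = |1194.8 − 1201.6| = 6.8 Hz.

6.8 Hz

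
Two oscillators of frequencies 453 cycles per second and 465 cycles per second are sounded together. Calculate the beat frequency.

The beat frequency equals the magnitude of the frequency difference.
|453 − 465| = 12 Hz.

12 Hz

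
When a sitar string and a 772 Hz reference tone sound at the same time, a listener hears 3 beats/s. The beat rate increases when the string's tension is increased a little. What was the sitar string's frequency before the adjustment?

|f − 772| = 3, so the sitar string was at either 769 Hz or 775 Hz.
Higher tension means higher frequency; the adjustment raises the sitar string's frequency.
The beat rate rose, so the adjustment moved the sitar string further from 772 Hz — it was already above the reference.

775 Hz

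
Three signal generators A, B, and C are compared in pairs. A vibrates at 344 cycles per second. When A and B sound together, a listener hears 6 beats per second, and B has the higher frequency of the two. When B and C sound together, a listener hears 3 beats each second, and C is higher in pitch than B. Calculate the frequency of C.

B is above A, so f_B = 344 + 6 = 350 Hz.
C is above B, so f_C = 350 + 3 = 353 Hz.

353 Hz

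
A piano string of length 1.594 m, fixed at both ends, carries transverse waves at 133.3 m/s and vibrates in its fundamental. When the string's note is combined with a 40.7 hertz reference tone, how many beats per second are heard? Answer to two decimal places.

1.11 Hz

For a string fixed at both ends, f_n = n·v/(2L) = 1·133.3/(2·1.594) = 41.8130 Hz.
f_beat = |41.8130 − 40.7| = 1.11 Hz.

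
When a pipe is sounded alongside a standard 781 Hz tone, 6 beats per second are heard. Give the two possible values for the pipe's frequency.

|f − 781| = 6, so f = 781 ± 6.

775 Hz or 787 Hz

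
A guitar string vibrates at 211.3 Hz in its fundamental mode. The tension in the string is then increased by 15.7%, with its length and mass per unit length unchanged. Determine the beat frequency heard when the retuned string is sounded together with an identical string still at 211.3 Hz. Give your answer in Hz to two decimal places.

15.98 Hz

For a string, f ∝ √T, so the new frequency is 211.3·√1.157 = 227.2826 Hz.
f_beat = |227.2826 − 211.3| = 15.98 Hz.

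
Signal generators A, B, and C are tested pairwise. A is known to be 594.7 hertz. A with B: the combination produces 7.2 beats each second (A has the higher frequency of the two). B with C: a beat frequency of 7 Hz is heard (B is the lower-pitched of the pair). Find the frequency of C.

B is below A, so f_B = 594.7 − 7.2 = 587.5 Hz.
C is above B, so f_C = 587.5 + 7 = 594.5 Hz.

594.5 Hz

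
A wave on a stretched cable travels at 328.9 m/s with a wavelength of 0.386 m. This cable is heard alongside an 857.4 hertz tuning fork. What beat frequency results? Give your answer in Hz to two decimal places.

Source frequency f = v/λ = 328.9/0.386 = 852.0725 Hz.
f_beat = |852.0725 − 857.4| = 5.33 Hz.

5.33 Hz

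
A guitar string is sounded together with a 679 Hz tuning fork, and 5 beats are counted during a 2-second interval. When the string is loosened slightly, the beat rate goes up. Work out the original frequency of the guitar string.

676.5 Hz

Beat frequency = 5/2 = 2.5 Hz.
|f − 679| = 2.5, so the guitar string was at either 676.5 Hz or 681.5 Hz.
Reducing tension lowers a string's frequency; the adjustment lowers the guitar string's frequency.
The beat rate rose, so the adjustment moved the guitar string further from 679 Hz — it was already below the reference.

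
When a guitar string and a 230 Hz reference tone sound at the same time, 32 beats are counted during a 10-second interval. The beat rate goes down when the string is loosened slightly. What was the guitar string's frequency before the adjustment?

233.2 Hz

Beat frequency = 32/10 = 3.2 Hz.
|f − 230| = 3.2, so the guitar string was at either 226.8 Hz or 233.2 Hz.
Reducing tension lowers a string's frequency; the adjustment lowers the guitar string's frequency.
The beat rate fell, so the adjustment moved the guitar string toward 230 Hz — it must have started above the reference.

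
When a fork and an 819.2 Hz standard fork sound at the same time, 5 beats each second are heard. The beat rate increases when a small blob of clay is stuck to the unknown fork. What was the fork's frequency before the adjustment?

814.2 Hz

|f − 819.2| = 5, so the fork was at either 814.2 Hz or 824.2 Hz.
Adding mass to a fork lowers its frequency; the adjustment lowers the fork's frequency.
The beat rate rose, so the adjustment moved the fork further from 819.2 Hz — it was already below the reference.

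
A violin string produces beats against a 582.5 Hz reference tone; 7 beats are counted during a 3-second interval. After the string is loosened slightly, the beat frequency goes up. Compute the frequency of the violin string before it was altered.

Beat frequency = 7/3 = 2.3333 Hz.
|f − 582.5| = 2.3333, so the violin string was at either 580.1667 Hz or 584.8333 Hz.
Reducing tension lowers a string's frequency; the adjustment lowers the violin string's frequency.
The beat rate rose, so the adjustment moved the violin string further from 582.5 Hz — it was already below the reference.

580.1667 Hz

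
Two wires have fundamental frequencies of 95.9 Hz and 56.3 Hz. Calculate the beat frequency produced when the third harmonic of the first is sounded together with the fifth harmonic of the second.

Third harmonic of the first: 3·95.9 = 287.7 Hz.
Fifth harmonic of the second: 5·56.3 = 281.5 Hz.
f_beat = |287.7 − 281.5| = 6.2 Hz.

6.2 Hz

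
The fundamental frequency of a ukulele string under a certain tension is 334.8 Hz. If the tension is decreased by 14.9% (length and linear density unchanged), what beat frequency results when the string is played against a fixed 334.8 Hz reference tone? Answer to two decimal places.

25.95 Hz

For a string, f ∝ √T, so the new frequency is 334.8·√0.851 = 308.8519 Hz.
f_beat = |308.8519 − 334.8| = 25.95 Hz.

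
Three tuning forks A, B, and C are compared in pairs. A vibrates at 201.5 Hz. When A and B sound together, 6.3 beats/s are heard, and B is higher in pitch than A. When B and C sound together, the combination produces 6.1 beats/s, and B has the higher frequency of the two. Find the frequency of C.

B is above A, so f_B = 201.5 + 6.3 = 207.8 Hz.
C is below B, so f_C = 207.8 − 6.1 = 201.7 Hz.

201.7 Hz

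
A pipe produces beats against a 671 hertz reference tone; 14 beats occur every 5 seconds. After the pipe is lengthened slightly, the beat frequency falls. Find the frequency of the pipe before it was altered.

673.8 Hz

Beat frequency = 14/5 = 2.8 Hz.
|f − 671| = 2.8, so the pipe was at either 668.2 Hz or 673.8 Hz.
A longer pipe has a lower fundamental; the adjustment lowers the pipe's frequency.
The beat rate fell, so the adjustment moved the pipe toward 671 Hz — it must have started above the reference.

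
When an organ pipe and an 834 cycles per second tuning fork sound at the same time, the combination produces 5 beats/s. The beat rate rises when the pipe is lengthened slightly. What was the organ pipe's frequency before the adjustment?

|f − 834| = 5, so the organ pipe was at either 829 Hz or 839 Hz.
A longer pipe has a lower fundamental; the adjustment lowers the organ pipe's frequency.
The beat rate rose, so the adjustment moved the organ pipe further from 834 Hz — it was already below the reference.

829 Hz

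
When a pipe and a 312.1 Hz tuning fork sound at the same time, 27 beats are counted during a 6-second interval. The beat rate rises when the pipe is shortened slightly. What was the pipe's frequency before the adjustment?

316.6 Hz

Beat frequency = 27/6 = 4.5 Hz.
|f − 312.1| = 4.5, so the pipe was at either 307.6 Hz or 316.6 Hz.
A shorter pipe has a higher fundamental; the adjustment raises the pipe's frequency.
The beat rate rose, so the adjustment moved the pipe further from 312.1 Hz — it was already above the reference.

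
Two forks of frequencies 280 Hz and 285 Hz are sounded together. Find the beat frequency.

The beat frequency equals the magnitude of the frequency difference.
|280 − 285| = 5 Hz.

5 Hz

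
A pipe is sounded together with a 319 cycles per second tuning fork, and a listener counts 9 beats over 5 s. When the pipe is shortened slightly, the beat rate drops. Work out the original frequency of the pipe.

317.2 Hz

Beat frequency = 9/5 = 1.8 Hz.
|f − 319| = 1.8, so the pipe was at either 317.2 Hz or 320.8 Hz.
A shorter pipe has a higher fundamental; the adjustment raises the pipe's frequency.
The beat rate fell, so the adjustment moved the pipe toward 319 Hz — it must have started below the reference.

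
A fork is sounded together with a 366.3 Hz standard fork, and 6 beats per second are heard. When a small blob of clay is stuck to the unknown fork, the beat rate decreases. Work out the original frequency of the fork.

372.3 Hz

|f − 366.3| = 6, so the fork was at either 360.3 Hz or 372.3 Hz.
Adding mass to a fork lowers its frequency; the adjustment lowers the fork's frequency.
The beat rate fell, so the adjustment moved the fork toward 366.3 Hz — it must have started above the reference.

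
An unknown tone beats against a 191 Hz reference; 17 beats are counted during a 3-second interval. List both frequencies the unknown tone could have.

Beat frequency = 17/3 = 5.6667 Hz.
|f − 191| = 5.6667, so f = 191 ± 5.6667.

185.3333 Hz or 196.6667 Hz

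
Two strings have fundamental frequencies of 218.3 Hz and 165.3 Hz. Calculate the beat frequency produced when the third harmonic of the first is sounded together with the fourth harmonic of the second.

Third harmonic of the first: 3·218.3 = 654.9 Hz.
Fourth harmonic of the second: 4·165.3 = 661.2 Hz.
f_beat = |654.9 − 661.2| = 6.3 Hz.

6.3 Hz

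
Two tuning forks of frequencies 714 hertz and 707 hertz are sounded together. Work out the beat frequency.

The beat frequency equals the magnitude of the frequency difference.
|714 − 707| = 7 Hz.

7 Hz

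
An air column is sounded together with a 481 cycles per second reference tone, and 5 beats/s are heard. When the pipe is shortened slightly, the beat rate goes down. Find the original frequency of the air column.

476 Hz

|f − 481| = 5, so the air column was at either 476 Hz or 486 Hz.
A shorter pipe has a higher fundamental; the adjustment raises the air column's frequency.
The beat rate fell, so the adjustment moved the air column toward 481 Hz — it must have started below the reference.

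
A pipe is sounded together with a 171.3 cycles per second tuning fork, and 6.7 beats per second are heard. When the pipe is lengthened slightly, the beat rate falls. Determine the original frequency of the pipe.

|f − 171.3| = 6.7, so the pipe was at either 164.6 Hz or 178 Hz.
A longer pipe has a lower fundamental; the adjustment lowers the pipe's frequency.
The beat rate fell, so the adjustment moved the pipe toward 171.3 Hz — it must have started above the reference.

178 Hz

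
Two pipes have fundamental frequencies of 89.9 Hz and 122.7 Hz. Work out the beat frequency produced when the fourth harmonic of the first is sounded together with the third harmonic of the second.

8.5 Hz

Fourth harmonic of the first: 4·89.9 = 359.6 Hz.
Third harmonic of the second: 3·122.7 = 368.1 Hz.
f_beat = |359.6 − 368.1| = 8.5 Hz.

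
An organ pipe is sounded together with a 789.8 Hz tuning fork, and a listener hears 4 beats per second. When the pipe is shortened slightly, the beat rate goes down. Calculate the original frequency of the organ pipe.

785.8 Hz

|f − 789.8| = 4, so the organ pipe was at either 785.8 Hz or 793.8 Hz.
A shorter pipe has a higher fundamental; the adjustment raises the organ pipe's frequency.
The beat rate fell, so the adjustment moved the organ pipe toward 789.8 Hz — it must have started below the reference.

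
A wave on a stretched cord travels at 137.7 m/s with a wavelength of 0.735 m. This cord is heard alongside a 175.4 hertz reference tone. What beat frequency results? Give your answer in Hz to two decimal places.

Source frequency f = v/λ = 137.7/0.735 = 187.3469 Hz.
f_beat = |187.3469 − 175.4| = 11.95 Hz.

11.95 Hz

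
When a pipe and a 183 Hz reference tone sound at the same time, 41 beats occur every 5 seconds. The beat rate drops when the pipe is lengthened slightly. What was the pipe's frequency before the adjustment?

Beat frequency = 41/5 = 8.2 Hz.
|f − 183| = 8.2, so the pipe was at either 174.8 Hz or 191.2 Hz.
A longer pipe has a lower fundamental; the adjustment lowers the pipe's frequency.
The beat rate fell, so the adjustment moved the pipe toward 183 Hz — it must have started above the reference.

191.2 Hz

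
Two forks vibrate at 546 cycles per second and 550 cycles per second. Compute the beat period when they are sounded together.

0.250 s

f_beat = |546 − 550| = 4 Hz.
Beat period T = 1 / f_beat = 1 / 4 s.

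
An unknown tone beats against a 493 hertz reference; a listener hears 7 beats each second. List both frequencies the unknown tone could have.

|f − 493| = 7, so f = 493 ± 7.

486 Hz or 500 Hz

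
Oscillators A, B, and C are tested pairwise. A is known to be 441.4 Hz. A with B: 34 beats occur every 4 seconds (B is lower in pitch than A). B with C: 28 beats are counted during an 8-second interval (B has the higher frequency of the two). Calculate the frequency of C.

429.4 Hz

A–B: Beat frequency = 34/4 = 8.5 Hz.
B is below A, so f_B = 441.4 − 8.5 = 432.9 Hz.
B–C: Beat frequency = 28/8 = 3.5 Hz.
C is below B, so f_C = 432.9 − 3.5 = 429.4 Hz.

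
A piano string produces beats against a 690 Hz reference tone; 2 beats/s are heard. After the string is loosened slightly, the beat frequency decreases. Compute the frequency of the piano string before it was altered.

692 Hz

|f − 690| = 2, so the piano string was at either 688 Hz or 692 Hz.
Reducing tension lowers a string's frequency; the adjustment lowers the piano string's frequency.
The beat rate fell, so the adjustment moved the piano string toward 690 Hz — it must have started above the reference.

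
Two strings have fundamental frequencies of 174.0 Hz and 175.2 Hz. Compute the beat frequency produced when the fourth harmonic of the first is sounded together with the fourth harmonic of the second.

Fourth harmonic of the first: 4·174.0 = 696.0 Hz.
Fourth harmonic of the second: 4·175.2 = 700.8 Hz.
f_beat = |696.0 − 700.8| = 4.8 Hz.

4.8 Hz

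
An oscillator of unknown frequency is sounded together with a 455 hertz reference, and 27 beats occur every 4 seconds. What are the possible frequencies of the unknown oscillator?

448.25 Hz or 461.75 Hz

Beat frequency = 27/4 = 6.75 Hz.
|f − 455| = 6.75, so f = 455 ± 6.75.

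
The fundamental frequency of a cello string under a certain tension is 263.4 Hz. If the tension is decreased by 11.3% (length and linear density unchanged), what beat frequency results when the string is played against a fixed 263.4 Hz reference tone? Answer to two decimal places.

For a string, f ∝ √T, so the new frequency is 263.4·√0.887 = 248.0719 Hz.
f_beat = |248.0719 − 263.4| = 15.33 Hz.

15.33 Hz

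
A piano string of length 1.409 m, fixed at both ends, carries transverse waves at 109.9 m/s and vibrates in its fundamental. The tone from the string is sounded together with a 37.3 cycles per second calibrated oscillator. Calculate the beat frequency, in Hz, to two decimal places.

1.70 Hz

For a string fixed at both ends, f_n = n·v/(2L) = 1·109.9/(2·1.409) = 38.9993 Hz.
f_beat = |38.9993 − 37.3| = 1.70 Hz.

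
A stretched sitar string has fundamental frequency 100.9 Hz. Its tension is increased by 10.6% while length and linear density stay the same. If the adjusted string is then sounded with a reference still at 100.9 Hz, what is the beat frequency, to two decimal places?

5.21 Hz

For a string, f ∝ √T, so the new frequency is 100.9·√1.106 = 106.1130 Hz.
f_beat = |106.1130 − 100.9| = 5.21 Hz.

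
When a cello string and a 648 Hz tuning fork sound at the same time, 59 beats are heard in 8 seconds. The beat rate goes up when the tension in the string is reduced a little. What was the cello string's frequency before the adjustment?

Beat frequency = 59/8 = 7.375 Hz.
|f − 648| = 7.375, so the cello string was at either 640.625 Hz or 655.375 Hz.
Lower tension means lower frequency; the adjustment lowers the cello string's frequency.
The beat rate rose, so the adjustment moved the cello string further from 648 Hz — it was already below the reference.

640.625 Hz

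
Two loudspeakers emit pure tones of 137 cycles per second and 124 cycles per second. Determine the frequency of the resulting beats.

13 Hz

The beat frequency equals the magnitude of the frequency difference.
|137 − 124| = 13 Hz.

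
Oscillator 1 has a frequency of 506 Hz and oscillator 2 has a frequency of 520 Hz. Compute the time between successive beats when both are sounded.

f_beat = |506 − 520| = 14 Hz.
Beat period T = 1 / f_beat = 1 / 14 s.

0.071 s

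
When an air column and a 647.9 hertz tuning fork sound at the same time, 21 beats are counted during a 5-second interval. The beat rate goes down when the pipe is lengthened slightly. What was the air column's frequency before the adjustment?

652.1 Hz

Beat frequency = 21/5 = 4.2 Hz.
|f − 647.9| = 4.2, so the air column was at either 643.7 Hz or 652.1 Hz.
A longer pipe has a lower fundamental; the adjustment lowers the air column's frequency.
The beat rate fell, so the adjustment moved the air column toward 647.9 Hz — it must have started above the reference.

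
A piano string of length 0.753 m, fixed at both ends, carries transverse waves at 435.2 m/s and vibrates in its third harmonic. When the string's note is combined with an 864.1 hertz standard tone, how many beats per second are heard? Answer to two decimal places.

2.83 Hz

For a string fixed at both ends, f_n = n·v/(2L) = 3·435.2/(2·0.753) = 866.9323 Hz.
f_beat = |866.9323 − 864.1| = 2.83 Hz.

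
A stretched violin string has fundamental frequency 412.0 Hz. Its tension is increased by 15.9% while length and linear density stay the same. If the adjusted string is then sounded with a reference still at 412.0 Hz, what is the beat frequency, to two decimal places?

31.55 Hz

For a string, f ∝ √T, so the new frequency is 412.0·√1.159 = 443.5463 Hz.
f_beat = |443.5463 − 412.0| = 31.55 Hz.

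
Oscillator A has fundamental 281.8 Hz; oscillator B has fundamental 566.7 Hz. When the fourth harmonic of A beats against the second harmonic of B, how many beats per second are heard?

Fourth harmonic of the first: 4·281.8 = 1127.2 Hz.
Second harmonic of the second: 2·566.7 = 1133.4 Hz.
f_beat = |1127.2 − 1133.4| = 6.2 Hz.

6.2 Hz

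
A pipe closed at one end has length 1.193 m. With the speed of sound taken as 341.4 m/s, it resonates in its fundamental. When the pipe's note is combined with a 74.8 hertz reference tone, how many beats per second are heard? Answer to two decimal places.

3.26 Hz

Closed pipe (odd harmonics): f_n = n·v/(4L) = 1·341.4/(4·1.193) = 71.5423 Hz.
f_beat = |71.5423 − 74.8| = 3.26 Hz.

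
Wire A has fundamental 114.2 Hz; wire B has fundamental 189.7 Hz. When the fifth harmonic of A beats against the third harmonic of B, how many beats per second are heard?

1.9 Hz

Fifth harmonic of the first: 5·114.2 = 571.0 Hz.
Third harmonic of the second: 3·189.7 = 569.1 Hz.
f_beat = |571.0 − 569.1| = 1.9 Hz.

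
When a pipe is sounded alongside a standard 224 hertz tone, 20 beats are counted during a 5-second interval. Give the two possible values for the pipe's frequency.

220 Hz or 228 Hz

Beat frequency = 20/5 = 4 Hz.
|f − 224| = 4, so f = 224 ± 4.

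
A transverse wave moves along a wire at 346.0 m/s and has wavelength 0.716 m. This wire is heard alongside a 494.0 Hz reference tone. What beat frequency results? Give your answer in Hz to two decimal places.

Source frequency f = v/λ = 346.0/0.716 = 483.2402 Hz.
f_beat = |483.2402 − 494.0| = 10.76 Hz.

10.76 Hz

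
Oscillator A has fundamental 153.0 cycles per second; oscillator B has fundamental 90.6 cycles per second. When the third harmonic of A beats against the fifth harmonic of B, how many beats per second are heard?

6.0 Hz

Third harmonic of the first: 3·153.0 = 459.0 Hz.
Fifth harmonic of the second: 5·90.6 = 453.0 Hz.
f_beat = |459.0 − 453.0| = 6.0 Hz.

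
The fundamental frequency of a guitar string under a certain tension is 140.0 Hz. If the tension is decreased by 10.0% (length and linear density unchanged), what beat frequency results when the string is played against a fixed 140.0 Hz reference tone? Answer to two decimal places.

For a string, f ∝ √T, so the new frequency is 140.0·√0.900 = 132.8157 Hz.
f_beat = |132.8157 − 140.0| = 7.18 Hz.

7.18 Hz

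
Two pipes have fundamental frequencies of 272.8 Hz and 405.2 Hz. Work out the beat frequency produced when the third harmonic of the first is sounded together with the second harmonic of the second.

8.0 Hz

Third harmonic of the first: 3·272.8 = 818.4 Hz.
Second harmonic of the second: 2·405.2 = 810.4 Hz.
f_beat = |818.4 − 810.4| = 8.0 Hz.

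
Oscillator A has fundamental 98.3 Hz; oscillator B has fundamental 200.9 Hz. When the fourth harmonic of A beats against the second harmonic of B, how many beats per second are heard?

8.6 Hz

Fourth harmonic of the first: 4·98.3 = 393.2 Hz.
Second harmonic of the second: 2·200.9 = 401.8 Hz.
f_beat = |393.2 − 401.8| = 8.6 Hz.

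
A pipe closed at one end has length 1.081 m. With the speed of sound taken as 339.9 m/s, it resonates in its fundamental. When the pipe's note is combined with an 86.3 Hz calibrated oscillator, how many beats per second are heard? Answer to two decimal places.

7.69 Hz

Closed pipe (odd harmonics): f_n = n·v/(4L) = 1·339.9/(4·1.081) = 78.6078 Hz.
f_beat = |78.6078 − 86.3| = 7.69 Hz.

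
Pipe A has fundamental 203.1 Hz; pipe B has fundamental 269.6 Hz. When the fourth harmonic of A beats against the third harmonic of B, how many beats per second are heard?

Fourth harmonic of the first: 4·203.1 = 812.4 Hz.
Third harmonic of the second: 3·269.6 = 808.8 Hz.
f_beat = |812.4 − 808.8| = 3.6 Hz.

3.6 Hz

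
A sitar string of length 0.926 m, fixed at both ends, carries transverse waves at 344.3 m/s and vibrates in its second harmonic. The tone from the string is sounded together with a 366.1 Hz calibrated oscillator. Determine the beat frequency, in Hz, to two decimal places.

For a string fixed at both ends, f_n = n·v/(2L) = 2·344.3/(2·0.926) = 371.8143 Hz.
f_beat = |371.8143 − 366.1| = 5.71 Hz.

5.71 Hz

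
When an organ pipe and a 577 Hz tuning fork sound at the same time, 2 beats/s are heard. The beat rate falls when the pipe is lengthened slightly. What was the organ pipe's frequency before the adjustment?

|f − 577| = 2, so the organ pipe was at either 575 Hz or 579 Hz.
A longer pipe has a lower fundamental; the adjustment lowers the organ pipe's frequency.
The beat rate fell, so the adjustment moved the organ pipe toward 577 Hz — it must have started above the reference.

579 Hz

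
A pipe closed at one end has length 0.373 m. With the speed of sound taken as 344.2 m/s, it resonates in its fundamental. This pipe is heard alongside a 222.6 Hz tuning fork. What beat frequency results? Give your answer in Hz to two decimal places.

Closed pipe (odd harmonics): f_n = n·v/(4L) = 1·344.2/(4·0.373) = 230.6971 Hz.
f_beat = |230.6971 − 222.6| = 8.10 Hz.

8.10 Hz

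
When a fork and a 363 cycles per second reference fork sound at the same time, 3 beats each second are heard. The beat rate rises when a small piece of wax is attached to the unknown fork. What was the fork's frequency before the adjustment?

360 Hz

|f − 363| = 3, so the fork was at either 360 Hz or 366 Hz.
Loading a fork with wax lowers its frequency; the adjustment lowers the fork's frequency.
The beat rate rose, so the adjustment moved the fork further from 363 Hz — it was already below the reference.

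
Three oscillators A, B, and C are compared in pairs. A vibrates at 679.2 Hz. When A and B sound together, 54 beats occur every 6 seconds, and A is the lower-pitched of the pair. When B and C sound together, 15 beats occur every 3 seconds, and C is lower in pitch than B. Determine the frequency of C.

A–B: Beat frequency = 54/6 = 9 Hz.
B is above A, so f_B = 679.2 + 9 = 688.2 Hz.
B–C: Beat frequency = 15/3 = 5 Hz.
C is below B, so f_C = 688.2 − 5 = 683.2 Hz.

683.2 Hz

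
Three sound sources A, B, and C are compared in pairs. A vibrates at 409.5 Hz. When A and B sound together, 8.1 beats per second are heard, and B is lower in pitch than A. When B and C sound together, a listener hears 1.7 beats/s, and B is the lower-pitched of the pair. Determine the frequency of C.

403.1 Hz

B is below A, so f_B = 409.5 − 8.1 = 401.4 Hz.
C is above B, so f_C = 401.4 + 1.7 = 403.1 Hz.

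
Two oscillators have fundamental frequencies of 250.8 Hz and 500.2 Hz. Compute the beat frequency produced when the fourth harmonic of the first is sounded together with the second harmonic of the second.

2.8 Hz

Fourth harmonic of the first: 4·250.8 = 1003.2 Hz.
Second harmonic of the second: 2·500.2 = 1000.4 Hz.
f_beat = |1003.2 − 1000.4| = 2.8 Hz.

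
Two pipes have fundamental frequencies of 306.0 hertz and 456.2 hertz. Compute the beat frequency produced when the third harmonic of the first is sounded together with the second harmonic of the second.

5.6 Hz

Third harmonic of the first: 3·306.0 = 918.0 Hz.
Second harmonic of the second: 2·456.2 = 912.4 Hz.
f_beat = |918.0 − 912.4| = 5.6 Hz.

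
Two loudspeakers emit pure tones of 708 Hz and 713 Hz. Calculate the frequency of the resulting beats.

Beats arise from superposition of two nearby frequencies; the beat rate is |f₁ − f₂|.
|708 − 713| = 5 Hz.

5 Hz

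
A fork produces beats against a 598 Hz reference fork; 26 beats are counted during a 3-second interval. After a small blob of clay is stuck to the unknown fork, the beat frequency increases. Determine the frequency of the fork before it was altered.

589.3333 Hz

Beat frequency = 26/3 = 8.6667 Hz.
|f − 598| = 8.6667, so the fork was at either 589.3333 Hz or 606.6667 Hz.
Adding mass to a fork lowers its frequency; the adjustment lowers the fork's frequency.
The beat rate rose, so the adjustment moved the fork further from 598 Hz — it was already below the reference.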